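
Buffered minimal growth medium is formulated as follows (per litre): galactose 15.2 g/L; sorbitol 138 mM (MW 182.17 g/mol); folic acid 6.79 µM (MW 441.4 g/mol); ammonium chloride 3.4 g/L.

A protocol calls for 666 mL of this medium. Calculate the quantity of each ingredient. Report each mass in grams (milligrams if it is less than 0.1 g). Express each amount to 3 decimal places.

Target volume = 666 mL = 0.666 L.
galactose: 15.2 g/L × 0.666 L = 10.123 g
sorbitol: 138 mmol/L × 182.17 g/mol × 0.666 L ÷ 1000 = 16.743 g
folic acid: 6.79 µmol/L × 441.4 g/mol × 0.666 L ÷ 1000 = 1.996 mg
ammonium chloride: 3.4 g/L × 0.666 L = 2.264 g

galactose 10.123 g; sorbitol 16.743 g; folic acid 1.996 mg; ammonium chloride 2.264 g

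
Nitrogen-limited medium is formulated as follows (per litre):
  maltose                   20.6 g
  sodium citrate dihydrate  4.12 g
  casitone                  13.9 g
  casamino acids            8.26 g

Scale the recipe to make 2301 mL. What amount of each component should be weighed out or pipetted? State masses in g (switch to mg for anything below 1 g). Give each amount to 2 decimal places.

Ratio of target to recipe volume: 2301 / 1000 = 2.301.
maltose: 20.6 g × (2301 mL / 1000 mL) = 47.40 g
sodium citrate dihydrate: 4.12 g × (2301 mL / 1000 mL) = 9.48 g
casitone: 13.9 g × (2301 mL / 1000 mL) = 31.98 g
casamino acids: 8.26 g × (2301 mL / 1000 mL) = 19.01 g

maltose 47.40 g; sodium citrate dihydrate 9.48 g; casitone 31.98 g; casamino acids 19.01 g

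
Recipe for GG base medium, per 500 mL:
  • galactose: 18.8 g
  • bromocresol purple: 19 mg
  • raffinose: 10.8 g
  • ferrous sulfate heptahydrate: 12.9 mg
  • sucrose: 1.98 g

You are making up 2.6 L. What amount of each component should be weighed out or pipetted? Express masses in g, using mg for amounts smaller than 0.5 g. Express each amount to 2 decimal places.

Ratio of target to recipe volume: 2600 / 500 = 5.2.
galactose: 18.8 g × (2600 mL / 500 mL) = 97.76 g
bromocresol purple: 19 mg × (2600 mL / 500 mL) = 98.80 mg
raffinose: 10.8 g × (2600 mL / 500 mL) = 56.16 g
ferrous sulfate heptahydrate: 12.9 mg × (2600 mL / 500 mL) = 67.08 mg
sucrose: 1.98 g × (2600 mL / 500 mL) = 10.30 g

galactose 97.76 g; bromocresol purple 98.80 mg; raffinose 56.16 g; ferrous sulfate heptahydrate 67.08 mg; sucrose 10.30 g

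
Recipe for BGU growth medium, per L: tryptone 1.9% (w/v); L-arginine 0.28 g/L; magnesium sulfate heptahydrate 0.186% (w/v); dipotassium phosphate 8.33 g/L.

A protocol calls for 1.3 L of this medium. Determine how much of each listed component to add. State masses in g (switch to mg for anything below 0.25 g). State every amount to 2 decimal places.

Working volume: 1.3 L.
tryptone: 1.9 g per 100 mL × 1300 mL ÷ 100 = 24.70 g
L-arginine: 0.28 g/L × 1.3 L = 0.36 g
magnesium sulfate heptahydrate: 0.186% w/v = 1.86 g/L → 1.86 × 1.3 L = 2.42 g
dipotassium phosphate: 8.33 g/L × 1.3 L = 10.83 g

tryptone 24.70 g; L-arginine 0.36 g; magnesium sulfate heptahydrate 2.42 g; dipotassium phosphate 10.83 g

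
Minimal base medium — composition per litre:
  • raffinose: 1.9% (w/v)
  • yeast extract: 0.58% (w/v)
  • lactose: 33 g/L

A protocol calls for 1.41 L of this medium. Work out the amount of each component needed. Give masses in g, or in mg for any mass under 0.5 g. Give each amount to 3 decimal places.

Working volume: 1.41 L.
raffinose: 1.9 g per 100 mL × 1410 mL ÷ 100 = 26.790 g
yeast extract: 0.58 g per 100 mL × 1410 mL ÷ 100 = 8.178 g
lactose: 33 g/L × 1.41 L = 46.530 g

raffinose 26.790 g; yeast extract 8.178 g; lactose 46.530 g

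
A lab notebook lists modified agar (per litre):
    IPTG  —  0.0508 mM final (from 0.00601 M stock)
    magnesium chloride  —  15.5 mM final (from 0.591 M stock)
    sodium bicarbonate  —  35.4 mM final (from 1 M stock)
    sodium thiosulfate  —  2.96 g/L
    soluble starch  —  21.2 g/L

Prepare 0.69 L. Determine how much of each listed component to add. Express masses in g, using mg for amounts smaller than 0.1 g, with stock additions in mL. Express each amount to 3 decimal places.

IPTG 5.832 mL; magnesium chloride 18.096 mL; sodium bicarbonate 24.426 mL; sodium thiosulfate 2.042 g; soluble starch 14.628 g

Scale factor relative to 1 L: 0.69.
IPTG: C1V1 = C2V2 → 0.0508 mM × 690 mL ÷ 6.01 mM = 5.832 mL
magnesium chloride: V = C2·V2/C1 = 15.5 mM × 690 mL ÷ 591 mM = 18.096 mL
sodium bicarbonate: V = C2·V2/C1 = 35.4 mM × 690 mL ÷ 1000 mM = 24.426 mL
sodium thiosulfate: 2.96 g/L × 0.69 L = 2.042 g
soluble starch: 21.2 g/L × 0.69 L = 14.628 g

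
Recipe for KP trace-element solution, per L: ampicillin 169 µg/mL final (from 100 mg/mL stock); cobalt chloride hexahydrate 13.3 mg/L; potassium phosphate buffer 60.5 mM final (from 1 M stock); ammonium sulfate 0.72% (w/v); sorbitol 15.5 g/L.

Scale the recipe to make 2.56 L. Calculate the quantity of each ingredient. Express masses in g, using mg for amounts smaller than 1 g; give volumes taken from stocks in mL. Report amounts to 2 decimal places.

Scale factor relative to 1 L: 2.56.
ampicillin: C1V1 = C2V2 → 169 µg/mL × 2560 mL ÷ 100000 µg/mL = 4.33 mL
cobalt chloride hexahydrate: 13.3 mg/L × 2.56 L = 34.05 mg
potassium phosphate buffer: dilute stock: 60.5 mM × 2560 mL ÷ 1000 mM = 154.88 mL
ammonium sulfate: 0.72 g per 100 mL × 2560 mL ÷ 100 = 18.43 g
sorbitol: 15.5 g/L × 2.56 L = 39.68 g

ampicillin 4.33 mL; cobalt chloride hexahydrate 34.05 mg; potassium phosphate buffer 154.88 mL; ammonium sulfate 18.43 g; sorbitol 39.68 g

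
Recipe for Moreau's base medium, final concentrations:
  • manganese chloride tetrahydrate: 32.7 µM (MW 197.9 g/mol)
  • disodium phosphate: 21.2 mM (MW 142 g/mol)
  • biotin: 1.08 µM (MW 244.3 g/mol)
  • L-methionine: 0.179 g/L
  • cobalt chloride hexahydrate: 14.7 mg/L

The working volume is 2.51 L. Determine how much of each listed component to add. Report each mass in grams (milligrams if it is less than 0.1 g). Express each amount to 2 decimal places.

Working volume: 2.51 L.
manganese chloride tetrahydrate: 32.7 µmol/L × 197.9 g/mol × 2.51 L ÷ 1000 = 16.24 mg
disodium phosphate: 21.2 mmol/L × 142 g/mol × 2.51 L ÷ 1000 = 7.56 g
biotin: 1.08 µmol/L × 244.3 g/mol × 2.51 L ÷ 1000 = 0.66 mg
L-methionine: 0.179 g/L × 2.51 L = 0.45 g
cobalt chloride hexahydrate: 14.7 mg/L × 2.51 L = 36.90 mg

manganese chloride tetrahydrate 16.24 mg; disodium phosphate 7.56 g; biotin 0.66 mg; L-methionine 0.45 g; cobalt chloride hexahydrate 36.90 mg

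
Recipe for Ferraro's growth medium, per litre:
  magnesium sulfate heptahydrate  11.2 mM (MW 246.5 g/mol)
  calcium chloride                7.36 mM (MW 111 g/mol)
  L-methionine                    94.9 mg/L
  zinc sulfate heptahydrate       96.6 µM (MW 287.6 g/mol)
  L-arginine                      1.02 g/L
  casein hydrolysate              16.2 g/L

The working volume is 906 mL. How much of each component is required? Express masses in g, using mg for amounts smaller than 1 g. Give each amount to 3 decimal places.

magnesium sulfate heptahydrate 2.501 g; calcium chloride 740.166 mg; L-methionine 85.979 mg; zinc sulfate heptahydrate 25.171 mg; L-arginine 924.120 mg; casein hydrolysate 14.677 g

Target volume = 906 mL = 0.906 L.
magnesium sulfate heptahydrate: 11.2 mmol/L × 246.5 g/mol × 0.906 L ÷ 1000 = 2.501 g
calcium chloride: 7.36 mmol/L × 111 mg/mmol × 0.906 L = 740.166 mg
L-methionine: 94.9 mg/L × 0.906 L = 85.979 mg
zinc sulfate heptahydrate: 96.6 µmol/L × 287.6 g/mol × 0.906 L ÷ 1000 = 25.171 mg
L-arginine: 1.02 g/L × 0.906 L = 0.92412 g = 924.120 mg
casein hydrolysate: 16.2 g/L × 0.906 L = 14.677 g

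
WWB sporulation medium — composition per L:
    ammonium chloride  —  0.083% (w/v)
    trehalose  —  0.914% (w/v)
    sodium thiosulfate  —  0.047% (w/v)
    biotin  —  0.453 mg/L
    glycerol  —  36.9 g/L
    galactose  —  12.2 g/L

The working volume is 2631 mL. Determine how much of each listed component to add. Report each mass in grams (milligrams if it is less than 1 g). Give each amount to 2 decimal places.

Target volume = 2631 mL = 2.631 L.
ammonium chloride: 0.083 g per 100 mL × 2631 mL ÷ 100 = 2.18 g
trehalose: 0.914 g per 100 mL × 2631 mL ÷ 100 = 24.05 g
sodium thiosulfate: 0.047% w/v = 0.47 g/L → 0.47 × 2.631 L = 1.24 g
biotin: 0.453 mg/L × 2.631 L = 1.19 mg
glycerol: 36.9 g/L × 2.631 L = 97.08 g
galactose: 12.2 g/L × 2.631 L = 32.10 g

ammonium chloride 2.18 g; trehalose 24.05 g; sodium thiosulfate 1.24 g; biotin 1.19 mg; glycerol 97.08 g; galactose 32.10 g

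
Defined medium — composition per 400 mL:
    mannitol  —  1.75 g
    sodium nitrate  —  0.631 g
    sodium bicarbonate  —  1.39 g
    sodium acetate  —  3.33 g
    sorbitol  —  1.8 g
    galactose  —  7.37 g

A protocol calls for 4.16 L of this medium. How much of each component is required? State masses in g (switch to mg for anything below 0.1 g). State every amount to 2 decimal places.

Scale factor = 4160 mL / 400 mL = 10.4.
mannitol: 1.75 g × (4160 mL / 400 mL) = 18.20 g
sodium nitrate: 0.631 g × (4160 mL / 400 mL) = 6.56 g
sodium bicarbonate: 1.39 g × (4160 mL / 400 mL) = 14.46 g
sodium acetate: 3.33 g × (4160 mL / 400 mL) = 34.63 g
sorbitol: 1.8 g × (4160 mL / 400 mL) = 18.72 g
galactose: 7.37 g × (4160 mL / 400 mL) = 76.65 g

mannitol 18.20 g; sodium nitrate 6.56 g; sodium bicarbonate 14.46 g; sodium acetate 34.63 g; sorbitol 18.72 g; galactose 76.65 g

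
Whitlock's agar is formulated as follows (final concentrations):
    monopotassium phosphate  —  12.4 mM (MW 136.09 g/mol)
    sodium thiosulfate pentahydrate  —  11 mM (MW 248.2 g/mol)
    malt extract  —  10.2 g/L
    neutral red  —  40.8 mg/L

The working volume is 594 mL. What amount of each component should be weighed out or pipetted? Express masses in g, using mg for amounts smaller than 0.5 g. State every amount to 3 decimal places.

Target volume = 594 mL = 0.594 L.
monopotassium phosphate: 12.4 mmol/L × 136.09 g/mol × 0.594 L ÷ 1000 = 1.002 g
sodium thiosulfate pentahydrate: 11 mmol/L × 248.2 g/mol × 0.594 L ÷ 1000 = 1.622 g
malt extract: 10.2 g/L × 0.594 L = 6.059 g
neutral red: 40.8 mg/L × 0.594 L = 24.235 mg

monopotassium phosphate 1.002 g; sodium thiosulfate pentahydrate 1.622 g; malt extract 6.059 g; neutral red 24.235 mg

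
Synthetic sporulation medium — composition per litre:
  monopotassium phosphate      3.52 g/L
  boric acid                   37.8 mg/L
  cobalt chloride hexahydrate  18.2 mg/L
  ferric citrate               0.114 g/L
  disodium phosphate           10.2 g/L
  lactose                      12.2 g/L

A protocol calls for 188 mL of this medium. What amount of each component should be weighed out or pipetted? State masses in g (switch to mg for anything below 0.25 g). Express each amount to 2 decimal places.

monopotassium phosphate 0.66 g; boric acid 7.11 mg; cobalt chloride hexahydrate 3.42 mg; ferric citrate 21.43 mg; disodium phosphate 1.92 g; lactose 2.29 g

Target volume = 188 mL = 0.188 L.
monopotassium phosphate: 3.52 g/L × 0.188 L = 0.66 g
boric acid: 37.8 mg/L × 0.188 L = 7.11 mg
cobalt chloride hexahydrate: 18.2 mg/L × 0.188 L = 3.42 mg
ferric citrate: 0.114 g/L × 0.188 L = 0.021432 g = 21.43 mg
disodium phosphate: 10.2 g/L × 0.188 L = 1.92 g
lactose: 12.2 g/L × 0.188 L = 2.29 g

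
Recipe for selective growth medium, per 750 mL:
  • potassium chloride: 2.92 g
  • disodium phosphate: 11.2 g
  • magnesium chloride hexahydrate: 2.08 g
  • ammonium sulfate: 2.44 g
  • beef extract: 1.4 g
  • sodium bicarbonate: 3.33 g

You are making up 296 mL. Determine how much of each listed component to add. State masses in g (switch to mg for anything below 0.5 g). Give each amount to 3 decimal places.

Ratio of target to recipe volume: 296 / 750 = 0.394667.
potassium chloride: 2.92 g × (296 mL / 750 mL) = 1.152 g
disodium phosphate: 11.2 g × (296 mL / 750 mL) = 4.420 g
magnesium chloride hexahydrate: 2.08 g × (296 mL / 750 mL) = 0.821 g
ammonium sulfate: 2.44 g × (296 mL / 750 mL) = 0.963 g
beef extract: 1.4 g × (296 mL / 750 mL) = 0.553 g
sodium bicarbonate: 3.33 g × (296 mL / 750 mL) = 1.314 g

potassium chloride 1.152 g; disodium phosphate 4.420 g; magnesium chloride hexahydrate 0.821 g; ammonium sulfate 0.963 g; beef extract 0.553 g; sodium bicarbonate 1.314 g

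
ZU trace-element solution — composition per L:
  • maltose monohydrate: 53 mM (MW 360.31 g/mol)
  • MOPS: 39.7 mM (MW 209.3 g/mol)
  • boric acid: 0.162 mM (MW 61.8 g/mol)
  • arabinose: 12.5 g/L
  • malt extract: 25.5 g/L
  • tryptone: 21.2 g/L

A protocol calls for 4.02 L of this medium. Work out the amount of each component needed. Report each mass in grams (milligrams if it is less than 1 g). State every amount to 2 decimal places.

maltose monohydrate 76.77 g; MOPS 33.40 g; boric acid 40.25 mg; arabinose 50.25 g; malt extract 102.51 g; tryptone 85.22 g

Working volume: 4.02 L.
maltose monohydrate: 53 mmol/L × 360.31 g/mol × 4.02 L ÷ 1000 = 76.77 g
MOPS: 39.7 mmol/L × 209.3 g/mol × 4.02 L ÷ 1000 = 33.40 g
boric acid: 0.162 mmol/L × 61.8 mg/mmol × 4.02 L = 40.25 mg
arabinose: 12.5 g/L × 4.02 L = 50.25 g
malt extract: 25.5 g/L × 4.02 L = 102.51 g
tryptone: 21.2 g/L × 4.02 L = 85.22 g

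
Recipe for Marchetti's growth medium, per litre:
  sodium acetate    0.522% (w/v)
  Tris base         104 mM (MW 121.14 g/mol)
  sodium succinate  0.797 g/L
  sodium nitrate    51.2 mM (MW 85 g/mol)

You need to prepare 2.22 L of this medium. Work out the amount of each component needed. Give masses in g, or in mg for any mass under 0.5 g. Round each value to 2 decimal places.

sodium acetate 11.59 g; Tris base 27.97 g; sodium succinate 1.77 g; sodium nitrate 9.66 g

Scale factor relative to 1 L: 2.22.
sodium acetate: 0.522 g per 100 mL × 2220 mL ÷ 100 = 11.59 g
Tris base: 104 mmol/L × 121.14 g/mol × 2.22 L ÷ 1000 = 27.97 g
sodium succinate: 0.797 g/L × 2.22 L = 1.77 g
sodium nitrate: 51.2 mmol/L × 85 g/mol × 2.22 L ÷ 1000 = 9.66 g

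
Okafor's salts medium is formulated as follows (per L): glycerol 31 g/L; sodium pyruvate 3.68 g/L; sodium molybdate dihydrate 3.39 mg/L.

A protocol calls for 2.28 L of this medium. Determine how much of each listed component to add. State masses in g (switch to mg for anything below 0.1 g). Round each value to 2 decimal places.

glycerol 70.68 g; sodium pyruvate 8.39 g; sodium molybdate dihydrate 7.73 mg

Scale factor relative to 1 L: 2.28.
glycerol: 31 g/L × 2.28 L = 70.68 g
sodium pyruvate: 3.68 g/L × 2.28 L = 8.39 g
sodium molybdate dihydrate: 3.39 mg/L × 2.28 L = 7.73 mg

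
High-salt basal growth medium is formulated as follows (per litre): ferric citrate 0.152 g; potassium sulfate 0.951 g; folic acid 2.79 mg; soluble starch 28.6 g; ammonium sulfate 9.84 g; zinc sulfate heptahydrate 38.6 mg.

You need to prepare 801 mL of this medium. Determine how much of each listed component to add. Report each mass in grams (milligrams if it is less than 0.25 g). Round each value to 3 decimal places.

Scale factor = 801 mL / 1000 mL = 0.801.
ferric citrate: 0.152 g × (801 mL / 1000 mL) = 0.121752 g = 121.752 mg
potassium sulfate: 0.951 g × (801 mL / 1000 mL) = 0.762 g
folic acid: 2.79 mg × (801 mL / 1000 mL) = 2.235 mg
soluble starch: 28.6 g × (801 mL / 1000 mL) = 22.909 g
ammonium sulfate: 9.84 g × (801 mL / 1000 mL) = 7.882 g
zinc sulfate heptahydrate: 38.6 mg × (801 mL / 1000 mL) = 30.919 mg

ferric citrate 121.752 mg; potassium sulfate 0.762 g; folic acid 2.235 mg; soluble starch 22.909 g; ammonium sulfate 7.882 g; zinc sulfate heptahydrate 30.919 mg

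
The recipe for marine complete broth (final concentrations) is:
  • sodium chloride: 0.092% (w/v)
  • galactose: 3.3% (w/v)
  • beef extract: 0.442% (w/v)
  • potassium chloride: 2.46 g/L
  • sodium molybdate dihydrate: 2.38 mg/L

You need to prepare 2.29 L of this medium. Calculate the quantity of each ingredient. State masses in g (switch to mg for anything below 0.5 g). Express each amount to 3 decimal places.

sodium chloride 2.107 g; galactose 75.570 g; beef extract 10.122 g; potassium chloride 5.633 g; sodium molybdate dihydrate 5.450 mg

Working volume: 2.29 L.
sodium chloride: 0.092 g per 100 mL × 2290 mL ÷ 100 = 2.107 g
galactose: 3.3 g per 100 mL × 2290 mL ÷ 100 = 75.570 g
beef extract: 0.442 g per 100 mL × 2290 mL ÷ 100 = 10.122 g
potassium chloride: 2.46 g/L × 2.29 L = 5.633 g
sodium molybdate dihydrate: 2.38 mg/L × 2.29 L = 5.450 mg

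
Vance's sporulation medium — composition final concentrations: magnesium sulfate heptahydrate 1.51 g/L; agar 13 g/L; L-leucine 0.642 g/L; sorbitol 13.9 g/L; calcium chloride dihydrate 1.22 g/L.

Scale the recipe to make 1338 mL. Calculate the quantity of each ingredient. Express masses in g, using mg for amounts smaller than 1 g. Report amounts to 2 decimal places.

magnesium sulfate heptahydrate 2.02 g; agar 17.39 g; L-leucine 859.00 mg; sorbitol 18.60 g; calcium chloride dihydrate 1.63 g

Target volume = 1338 mL = 1.338 L.
magnesium sulfate heptahydrate: 1.51 g/L × 1.338 L = 2.02 g
agar: 13 g/L × 1.338 L = 17.39 g
L-leucine: 0.642 g/L × 1.338 L = 0.858996 g = 859.00 mg
sorbitol: 13.9 g/L × 1.338 L = 18.60 g
calcium chloride dihydrate: 1.22 g/L × 1.338 L = 1.63 g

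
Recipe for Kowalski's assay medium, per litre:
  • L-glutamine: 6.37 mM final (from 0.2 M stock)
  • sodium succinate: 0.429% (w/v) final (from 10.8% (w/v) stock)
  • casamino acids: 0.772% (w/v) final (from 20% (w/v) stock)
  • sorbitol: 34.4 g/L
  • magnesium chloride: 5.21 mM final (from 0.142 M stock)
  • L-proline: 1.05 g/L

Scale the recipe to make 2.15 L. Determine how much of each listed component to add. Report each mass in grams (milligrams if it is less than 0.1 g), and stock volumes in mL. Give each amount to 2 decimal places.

Working volume: 2.15 L.
L-glutamine: V = C2·V2/C1 = 6.37 mM × 2150 mL ÷ 200 mM = 68.48 mL
sodium succinate: dilute stock: 0.429% ÷ 10.8% × 2150 mL = 85.40 mL
casamino acids: V = C2·V2/C1 = 0.772% ÷ 20% × 2150 mL = 82.99 mL
sorbitol: 34.4 g/L × 2.15 L = 73.96 g
magnesium chloride: V = C2·V2/C1 = 5.21 mM × 2150 mL ÷ 142 mM = 78.88 mL
L-proline: 1.05 g/L × 2.15 L = 2.26 g

L-glutamine 68.48 mL; sodium succinate 85.40 mL; casamino acids 82.99 mL; sorbitol 73.96 g; magnesium chloride 78.88 mL; L-proline 2.26 g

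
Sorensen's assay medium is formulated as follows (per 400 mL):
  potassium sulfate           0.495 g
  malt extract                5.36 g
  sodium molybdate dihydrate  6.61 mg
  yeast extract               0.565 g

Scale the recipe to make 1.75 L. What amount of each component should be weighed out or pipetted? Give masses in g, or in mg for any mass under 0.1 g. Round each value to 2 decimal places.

Scale factor = 1750 mL / 400 mL = 4.375.
potassium sulfate: 0.495 g × (1750 mL / 400 mL) = 2.17 g
malt extract: 5.36 g × (1750 mL / 400 mL) = 23.45 g
sodium molybdate dihydrate: 6.61 mg × (1750 mL / 400 mL) = 28.92 mg
yeast extract: 0.565 g × (1750 mL / 400 mL) = 2.47 g

potassium sulfate 2.17 g; malt extract 23.45 g; sodium molybdate dihydrate 28.92 mg; yeast extract 2.47 g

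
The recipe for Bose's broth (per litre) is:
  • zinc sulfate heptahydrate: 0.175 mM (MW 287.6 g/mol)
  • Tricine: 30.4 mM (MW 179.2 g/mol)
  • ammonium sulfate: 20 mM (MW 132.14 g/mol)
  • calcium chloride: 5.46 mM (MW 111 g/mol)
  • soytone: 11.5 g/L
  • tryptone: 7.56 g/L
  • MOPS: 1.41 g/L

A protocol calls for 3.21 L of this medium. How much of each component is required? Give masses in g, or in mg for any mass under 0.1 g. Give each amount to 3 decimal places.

zinc sulfate heptahydrate 0.162 g; Tricine 17.487 g; ammonium sulfate 8.483 g; calcium chloride 1.945 g; soytone 36.915 g; tryptone 24.268 g; MOPS 4.526 g

Scale factor relative to 1 L: 3.21.
zinc sulfate heptahydrate: 0.175 mmol/L × 287.6 g/mol × 3.21 L ÷ 1000 = 0.162 g
Tricine: 30.4 mmol/L × 179.2 g/mol × 3.21 L ÷ 1000 = 17.487 g
ammonium sulfate: 20 mmol/L × 132.14 g/mol × 3.21 L ÷ 1000 = 8.483 g
calcium chloride: 5.46 mmol/L × 111 g/mol × 3.21 L ÷ 1000 = 1.945 g
soytone: 11.5 g/L × 3.21 L = 36.915 g
tryptone: 7.56 g/L × 3.21 L = 24.268 g
MOPS: 1.41 g/L × 3.21 L = 4.526 g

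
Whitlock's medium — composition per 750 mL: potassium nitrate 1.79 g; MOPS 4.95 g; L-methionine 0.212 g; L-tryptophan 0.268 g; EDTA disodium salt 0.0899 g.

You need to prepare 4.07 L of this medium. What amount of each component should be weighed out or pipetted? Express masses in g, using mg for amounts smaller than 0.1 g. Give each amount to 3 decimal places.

Ratio of target to recipe volume: 4070 / 750 = 5.42667.
potassium nitrate: 1.79 g × (4070 mL / 750 mL) = 9.714 g
MOPS: 4.95 g × (4070 mL / 750 mL) = 26.862 g
L-methionine: 0.212 g × (4070 mL / 750 mL) = 1.150 g
L-tryptophan: 0.268 g × (4070 mL / 750 mL) = 1.454 g
EDTA disodium salt: 0.0899 g × (4070 mL / 750 mL) = 0.488 g

potassium nitrate 9.714 g; MOPS 26.862 g; L-methionine 1.150 g; L-tryptophan 1.454 g; EDTA disodium salt 0.488 g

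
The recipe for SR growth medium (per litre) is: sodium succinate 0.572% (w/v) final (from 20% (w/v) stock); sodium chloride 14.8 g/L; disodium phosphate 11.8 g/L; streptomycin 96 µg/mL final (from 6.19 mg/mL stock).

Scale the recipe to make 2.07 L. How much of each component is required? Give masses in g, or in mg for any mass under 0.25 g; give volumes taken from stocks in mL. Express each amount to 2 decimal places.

sodium succinate 59.20 mL; sodium chloride 30.64 g; disodium phosphate 24.43 g; streptomycin 32.10 mL

Working volume: 2.07 L.
sodium succinate: C1V1 = C2V2 → 0.572% ÷ 20% × 2070 mL = 59.20 mL
sodium chloride: 14.8 g/L × 2.07 L = 30.64 g
disodium phosphate: 11.8 g/L × 2.07 L = 24.43 g
streptomycin: V = C2·V2/C1 = 96 µg/mL × 2070 mL ÷ 6190 µg/mL = 32.10 mL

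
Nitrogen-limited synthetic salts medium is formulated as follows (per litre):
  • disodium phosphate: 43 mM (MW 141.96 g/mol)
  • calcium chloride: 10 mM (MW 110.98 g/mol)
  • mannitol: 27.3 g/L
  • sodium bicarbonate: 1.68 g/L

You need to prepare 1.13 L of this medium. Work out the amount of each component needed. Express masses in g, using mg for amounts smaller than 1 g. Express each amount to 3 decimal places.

Scale factor relative to 1 L: 1.13.
disodium phosphate: 43 mmol/L × 141.96 g/mol × 1.13 L ÷ 1000 = 6.898 g
calcium chloride: 10 mmol/L × 110.98 g/mol × 1.13 L ÷ 1000 = 1.254 g
mannitol: 27.3 g/L × 1.13 L = 30.849 g
sodium bicarbonate: 1.68 g/L × 1.13 L = 1.898 g

disodium phosphate 6.898 g; calcium chloride 1.254 g; mannitol 30.849 g; sodium bicarbonate 1.898 g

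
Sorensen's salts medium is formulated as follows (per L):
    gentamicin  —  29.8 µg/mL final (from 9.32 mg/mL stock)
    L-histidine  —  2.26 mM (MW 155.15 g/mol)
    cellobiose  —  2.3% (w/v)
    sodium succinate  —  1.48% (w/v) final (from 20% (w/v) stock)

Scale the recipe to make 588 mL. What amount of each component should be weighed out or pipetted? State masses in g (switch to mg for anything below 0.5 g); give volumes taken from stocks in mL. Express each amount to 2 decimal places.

gentamicin 1.88 mL; L-histidine 206.18 mg; cellobiose 13.52 g; sodium succinate 43.51 mL

Target volume = 588 mL = 0.588 L.
gentamicin: V = C2·V2/C1 = 29.8 µg/mL × 588 mL ÷ 9320 µg/mL = 1.88 mL
L-histidine: 2.26 mmol/L × 155.15 mg/mmol × 0.588 L = 206.18 mg
cellobiose: 2.3 g per 100 mL × 588 mL ÷ 100 = 13.52 g
sodium succinate: V = C2·V2/C1 = 1.48% ÷ 20% × 588 mL = 43.51 mL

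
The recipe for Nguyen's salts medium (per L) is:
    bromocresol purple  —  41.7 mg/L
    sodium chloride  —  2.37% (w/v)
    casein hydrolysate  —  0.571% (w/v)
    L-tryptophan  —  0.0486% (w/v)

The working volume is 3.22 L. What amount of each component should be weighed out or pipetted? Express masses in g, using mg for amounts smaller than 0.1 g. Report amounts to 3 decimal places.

bromocresol purple 0.134 g; sodium chloride 76.314 g; casein hydrolysate 18.386 g; L-tryptophan 1.565 g

Working volume: 3.22 L.
bromocresol purple: 41.7 mg/L × 3.22 L = 134.274 mg = 0.134 g
sodium chloride: 2.37% w/v = 23.7 g/L → 23.7 × 3.22 L = 76.314 g
casein hydrolysate: 0.571 g per 100 mL × 3220 mL ÷ 100 = 18.386 g
L-tryptophan: 0.0486 g per 100 mL × 3220 mL ÷ 100 = 1.565 g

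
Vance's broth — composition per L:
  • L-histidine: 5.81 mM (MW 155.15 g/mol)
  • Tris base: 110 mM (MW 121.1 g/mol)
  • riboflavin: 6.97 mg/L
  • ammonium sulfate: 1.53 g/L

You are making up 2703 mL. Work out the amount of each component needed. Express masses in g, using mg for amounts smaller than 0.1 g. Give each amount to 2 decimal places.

Scale factor relative to 1 L: 2.703.
L-histidine: 5.81 mmol/L × 155.15 g/mol × 2.703 L ÷ 1000 = 2.44 g
Tris base: 110 mmol/L × 121.1 g/mol × 2.703 L ÷ 1000 = 36.01 g
riboflavin: 6.97 mg/L × 2.703 L = 18.84 mg
ammonium sulfate: 1.53 g/L × 2.703 L = 4.14 g

L-histidine 2.44 g; Tris base 36.01 g; riboflavin 18.84 mg; ammonium sulfate 4.14 g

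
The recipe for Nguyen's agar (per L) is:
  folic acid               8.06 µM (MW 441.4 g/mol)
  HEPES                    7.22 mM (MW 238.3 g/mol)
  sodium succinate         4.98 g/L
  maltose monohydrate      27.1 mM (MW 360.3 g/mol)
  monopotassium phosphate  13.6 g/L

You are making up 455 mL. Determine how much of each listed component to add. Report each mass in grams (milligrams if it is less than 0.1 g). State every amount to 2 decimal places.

folic acid 1.62 mg; HEPES 0.78 g; sodium succinate 2.27 g; maltose monohydrate 4.44 g; monopotassium phosphate 6.19 g

Scale factor relative to 1 L: 0.455.
folic acid: 8.06 µmol/L × 441.4 g/mol × 0.455 L ÷ 1000 = 1.62 mg
HEPES: 7.22 mmol/L × 238.3 g/mol × 0.455 L ÷ 1000 = 0.78 g
sodium succinate: 4.98 g/L × 0.455 L = 2.27 g
maltose monohydrate: 27.1 mmol/L × 360.3 g/mol × 0.455 L ÷ 1000 = 4.44 g
monopotassium phosphate: 13.6 g/L × 0.455 L = 6.19 g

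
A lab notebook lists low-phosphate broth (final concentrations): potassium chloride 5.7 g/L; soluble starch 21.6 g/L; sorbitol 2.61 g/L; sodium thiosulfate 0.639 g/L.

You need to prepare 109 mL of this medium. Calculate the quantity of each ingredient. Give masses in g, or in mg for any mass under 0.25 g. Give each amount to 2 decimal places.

Scale factor relative to 1 L: 0.109.
potassium chloride: 5.7 g/L × 0.109 L = 0.62 g
soluble starch: 21.6 g/L × 0.109 L = 2.35 g
sorbitol: 2.61 g/L × 0.109 L = 0.28 g
sodium thiosulfate: 0.639 g/L × 0.109 L = 0.069651 g = 69.65 mg

potassium chloride 0.62 g; soluble starch 2.35 g; sorbitol 0.28 g; sodium thiosulfate 69.65 mg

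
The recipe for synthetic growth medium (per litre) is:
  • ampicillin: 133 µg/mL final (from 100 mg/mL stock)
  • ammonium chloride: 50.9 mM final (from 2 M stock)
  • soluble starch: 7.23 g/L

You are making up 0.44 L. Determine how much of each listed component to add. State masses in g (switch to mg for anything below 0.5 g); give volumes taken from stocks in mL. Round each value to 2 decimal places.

Scale factor relative to 1 L: 0.44.
ampicillin: V = C2·V2/C1 = 133 µg/mL × 440 mL ÷ 100000 µg/mL = 0.59 mL
ammonium chloride: dilute stock: 50.9 mM × 440 mL ÷ 2000 mM = 11.20 mL
soluble starch: 7.23 g/L × 0.44 L = 3.18 g

ampicillin 0.59 mL; ammonium chloride 11.20 mL; soluble starch 3.18 g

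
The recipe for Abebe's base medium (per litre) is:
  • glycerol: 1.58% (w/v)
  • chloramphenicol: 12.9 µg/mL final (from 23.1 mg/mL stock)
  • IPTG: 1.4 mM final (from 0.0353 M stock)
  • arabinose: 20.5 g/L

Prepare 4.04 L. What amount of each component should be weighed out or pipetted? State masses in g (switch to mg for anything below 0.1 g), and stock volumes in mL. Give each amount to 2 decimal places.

glycerol 63.83 g; chloramphenicol 2.26 mL; IPTG 160.23 mL; arabinose 82.82 g

Scale factor relative to 1 L: 4.04.
glycerol: 1.58 g per 100 mL × 4040 mL ÷ 100 = 63.83 g
chloramphenicol: V = C2·V2/C1 = 12.9 µg/mL × 4040 mL ÷ 23100 µg/mL = 2.26 mL
IPTG: dilute stock: 1.4 mM × 4040 mL ÷ 35.3 mM = 160.23 mL
arabinose: 20.5 g/L × 4.04 L = 82.82 g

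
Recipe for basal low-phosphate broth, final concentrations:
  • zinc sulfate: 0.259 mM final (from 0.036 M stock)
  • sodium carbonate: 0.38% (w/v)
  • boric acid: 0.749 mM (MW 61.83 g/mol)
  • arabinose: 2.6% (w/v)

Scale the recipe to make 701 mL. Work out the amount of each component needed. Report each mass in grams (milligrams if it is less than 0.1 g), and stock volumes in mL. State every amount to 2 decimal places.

zinc sulfate 5.04 mL; sodium carbonate 2.66 g; boric acid 32.46 mg; arabinose 18.23 g

Target volume = 701 mL = 0.701 L.
zinc sulfate: V = C2·V2/C1 = 0.259 mM × 701 mL ÷ 36 mM = 5.04 mL
sodium carbonate: 0.38 g per 100 mL × 701 mL ÷ 100 = 2.66 g
boric acid: 0.749 mmol/L × 61.83 mg/mmol × 0.701 L = 32.46 mg
arabinose: 2.6% w/v = 26 g/L → 26 × 0.701 L = 18.23 g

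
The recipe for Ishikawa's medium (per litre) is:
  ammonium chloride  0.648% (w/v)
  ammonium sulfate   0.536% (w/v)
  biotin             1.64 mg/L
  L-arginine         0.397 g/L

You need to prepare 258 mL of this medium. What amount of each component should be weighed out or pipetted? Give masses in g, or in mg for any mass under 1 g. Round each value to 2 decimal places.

Target volume = 258 mL = 0.258 L.
ammonium chloride: 0.648% w/v = 6.48 g/L → 6.48 × 0.258 L = 1.67 g
ammonium sulfate: 0.536% w/v = 5.36 g/L → 5.36 × 0.258 L = 1.38 g
biotin: 1.64 mg/L × 0.258 L = 0.42 mg
L-arginine: 0.397 g/L × 0.258 L = 0.102426 g = 102.43 mg

ammonium chloride 1.67 g; ammonium sulfate 1.38 g; biotin 0.42 mg; L-arginine 102.43 mg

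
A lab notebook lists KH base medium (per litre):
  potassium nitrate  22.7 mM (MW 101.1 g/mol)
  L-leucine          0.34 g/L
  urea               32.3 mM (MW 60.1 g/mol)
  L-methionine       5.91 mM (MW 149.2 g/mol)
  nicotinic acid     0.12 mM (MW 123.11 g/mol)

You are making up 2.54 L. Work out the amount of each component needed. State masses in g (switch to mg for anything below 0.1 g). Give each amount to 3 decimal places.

potassium nitrate 5.829 g; L-leucine 0.864 g; urea 4.931 g; L-methionine 2.240 g; nicotinic acid 37.524 mg

Working volume: 2.54 L.
potassium nitrate: 22.7 mmol/L × 101.1 g/mol × 2.54 L ÷ 1000 = 5.829 g
L-leucine: 0.34 g/L × 2.54 L = 0.864 g
urea: 32.3 mmol/L × 60.1 g/mol × 2.54 L ÷ 1000 = 4.931 g
L-methionine: 5.91 mmol/L × 149.2 g/mol × 2.54 L ÷ 1000 = 2.240 g
nicotinic acid: 0.12 mmol/L × 123.11 mg/mmol × 2.54 L = 37.524 mg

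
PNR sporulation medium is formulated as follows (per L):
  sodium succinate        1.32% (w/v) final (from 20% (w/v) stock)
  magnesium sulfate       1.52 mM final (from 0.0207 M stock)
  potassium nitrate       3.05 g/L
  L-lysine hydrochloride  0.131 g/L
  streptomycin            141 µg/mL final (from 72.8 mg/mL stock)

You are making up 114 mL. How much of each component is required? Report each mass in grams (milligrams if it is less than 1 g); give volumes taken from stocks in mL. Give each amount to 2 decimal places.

Scale factor relative to 1 L: 0.114.
sodium succinate: V = C2·V2/C1 = 1.32% ÷ 20% × 114 mL = 7.52 mL
magnesium sulfate: C1V1 = C2V2 → 1.52 mM × 114 mL ÷ 20.7 mM = 8.37 mL
potassium nitrate: 3.05 g/L × 0.114 L = 0.3477 g = 347.70 mg
L-lysine hydrochloride: 0.131 g/L × 0.114 L = 0.014934 g = 14.93 mg
streptomycin: C1V1 = C2V2 → 141 µg/mL × 114 mL ÷ 72800 µg/mL = 0.22 mL

sodium succinate 7.52 mL; magnesium sulfate 8.37 mL; potassium nitrate 347.70 mg; L-lysine hydrochloride 14.93 mg; streptomycin 0.22 mL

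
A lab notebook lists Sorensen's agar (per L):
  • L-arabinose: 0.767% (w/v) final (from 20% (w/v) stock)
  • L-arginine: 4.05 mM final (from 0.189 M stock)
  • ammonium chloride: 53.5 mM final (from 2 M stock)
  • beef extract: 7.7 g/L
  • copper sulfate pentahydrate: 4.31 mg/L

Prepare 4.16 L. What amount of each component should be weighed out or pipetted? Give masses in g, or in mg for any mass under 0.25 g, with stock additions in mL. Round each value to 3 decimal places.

Scale factor relative to 1 L: 4.16.
L-arabinose: V = C2·V2/C1 = 0.767% ÷ 20% × 4160 mL = 159.536 mL
L-arginine: C1V1 = C2V2 → 4.05 mM × 4160 mL ÷ 189 mM = 89.143 mL
ammonium chloride: dilute stock: 53.5 mM × 4160 mL ÷ 2000 mM = 111.280 mL
beef extract: 7.7 g/L × 4.16 L = 32.032 g
copper sulfate pentahydrate: 4.31 mg/L × 4.16 L = 17.930 mg

L-arabinose 159.536 mL; L-arginine 89.143 mL; ammonium chloride 111.280 mL; beef extract 32.032 g; copper sulfate pentahydrate 17.930 mg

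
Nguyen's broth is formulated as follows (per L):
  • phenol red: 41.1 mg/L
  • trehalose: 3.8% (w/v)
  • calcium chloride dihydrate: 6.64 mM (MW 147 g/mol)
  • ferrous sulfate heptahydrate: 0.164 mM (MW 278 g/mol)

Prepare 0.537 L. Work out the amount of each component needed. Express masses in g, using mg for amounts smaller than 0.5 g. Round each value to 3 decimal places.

Working volume: 0.537 L.
phenol red: 41.1 mg/L × 0.537 L = 22.071 mg
trehalose: 3.8% w/v = 38 g/L → 38 × 0.537 L = 20.406 g
calcium chloride dihydrate: 6.64 mmol/L × 147 g/mol × 0.537 L ÷ 1000 = 0.524 g
ferrous sulfate heptahydrate: 0.164 mmol/L × 278 mg/mmol × 0.537 L = 24.483 mg

phenol red 22.071 mg; trehalose 20.406 g; calcium chloride dihydrate 0.524 g; ferrous sulfate heptahydrate 24.483 mg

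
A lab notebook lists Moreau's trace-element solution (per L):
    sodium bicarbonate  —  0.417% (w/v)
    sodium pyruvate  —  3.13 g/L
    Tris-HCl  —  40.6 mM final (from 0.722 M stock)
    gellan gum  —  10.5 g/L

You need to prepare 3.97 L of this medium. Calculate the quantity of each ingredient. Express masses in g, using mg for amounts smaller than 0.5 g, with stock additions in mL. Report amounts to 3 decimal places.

sodium bicarbonate 16.555 g; sodium pyruvate 12.426 g; Tris-HCl 223.244 mL; gellan gum 41.685 g

Working volume: 3.97 L.
sodium bicarbonate: 0.417 g per 100 mL × 3970 mL ÷ 100 = 16.555 g
sodium pyruvate: 3.13 g/L × 3.97 L = 12.426 g
Tris-HCl: C1V1 = C2V2 → 40.6 mM × 3970 mL ÷ 722 mM = 223.244 mL
gellan gum: 10.5 g/L × 3.97 L = 41.685 g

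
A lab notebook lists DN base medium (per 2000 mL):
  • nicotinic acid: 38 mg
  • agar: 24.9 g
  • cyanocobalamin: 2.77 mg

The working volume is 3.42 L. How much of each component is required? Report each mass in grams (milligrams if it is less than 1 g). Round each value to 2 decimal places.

nicotinic acid 64.98 mg; agar 42.58 g; cyanocobalamin 4.74 mg

Scale factor = 3420 mL / 2000 mL = 1.71.
nicotinic acid: 38 mg × (3420 mL / 2000 mL) = 64.98 mg
agar: 24.9 g × (3420 mL / 2000 mL) = 42.58 g
cyanocobalamin: 2.77 mg × (3420 mL / 2000 mL) = 4.74 mg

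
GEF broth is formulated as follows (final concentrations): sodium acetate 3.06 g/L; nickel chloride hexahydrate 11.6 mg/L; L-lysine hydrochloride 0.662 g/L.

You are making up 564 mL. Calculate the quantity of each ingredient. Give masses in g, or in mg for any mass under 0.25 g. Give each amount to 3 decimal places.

Target volume = 564 mL = 0.564 L.
sodium acetate: 3.06 g/L × 0.564 L = 1.726 g
nickel chloride hexahydrate: 11.6 mg/L × 0.564 L = 6.542 mg
L-lysine hydrochloride: 0.662 g/L × 0.564 L = 0.373 g

sodium acetate 1.726 g; nickel chloride hexahydrate 6.542 mg; L-lysine hydrochloride 0.373 g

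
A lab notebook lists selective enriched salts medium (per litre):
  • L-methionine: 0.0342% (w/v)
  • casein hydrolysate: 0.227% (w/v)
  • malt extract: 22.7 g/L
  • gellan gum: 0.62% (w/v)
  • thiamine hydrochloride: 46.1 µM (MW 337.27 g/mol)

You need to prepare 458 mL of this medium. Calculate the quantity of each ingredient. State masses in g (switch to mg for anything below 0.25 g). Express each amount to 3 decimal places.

Scale factor relative to 1 L: 0.458.
L-methionine: 0.0342% w/v = 0.342 g/L → 0.342 × 0.458 L = 0.156636 g = 156.636 mg
casein hydrolysate: 0.227 g per 100 mL × 458 mL ÷ 100 = 1.040 g
malt extract: 22.7 g/L × 0.458 L = 10.397 g
gellan gum: 0.62 g per 100 mL × 458 mL ÷ 100 = 2.840 g
thiamine hydrochloride: 46.1 µmol/L × 337.27 g/mol × 0.458 L ÷ 1000 = 7.121 mg

L-methionine 156.636 mg; casein hydrolysate 1.040 g; malt extract 10.397 g; gellan gum 2.840 g; thiamine hydrochloride 7.121 mg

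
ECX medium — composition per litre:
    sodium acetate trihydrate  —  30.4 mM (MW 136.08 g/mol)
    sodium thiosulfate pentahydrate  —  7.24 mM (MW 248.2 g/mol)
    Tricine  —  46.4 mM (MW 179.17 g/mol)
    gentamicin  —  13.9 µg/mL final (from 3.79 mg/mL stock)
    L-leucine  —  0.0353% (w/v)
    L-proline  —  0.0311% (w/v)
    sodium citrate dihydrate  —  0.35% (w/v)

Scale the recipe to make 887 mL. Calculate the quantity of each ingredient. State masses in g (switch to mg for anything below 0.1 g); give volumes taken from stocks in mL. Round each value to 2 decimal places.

Scale factor relative to 1 L: 0.887.
sodium acetate trihydrate: 30.4 mmol/L × 136.08 g/mol × 0.887 L ÷ 1000 = 3.67 g
sodium thiosulfate pentahydrate: 7.24 mmol/L × 248.2 g/mol × 0.887 L ÷ 1000 = 1.59 g
Tricine: 46.4 mmol/L × 179.17 g/mol × 0.887 L ÷ 1000 = 7.37 g
gentamicin: V = C2·V2/C1 = 13.9 µg/mL × 887 mL ÷ 3790 µg/mL = 3.25 mL
L-leucine: 0.0353% w/v = 0.353 g/L → 0.353 × 0.887 L = 0.31 g
L-proline: 0.0311% w/v = 0.311 g/L → 0.311 × 0.887 L = 0.28 g
sodium citrate dihydrate: 0.35 g per 100 mL × 887 mL ÷ 100 = 3.10 g

sodium acetate trihydrate 3.67 g; sodium thiosulfate pentahydrate 1.59 g; Tricine 7.37 g; gentamicin 3.25 mL; L-leucine 0.31 g; L-proline 0.28 g; sodium citrate dihydrate 3.10 g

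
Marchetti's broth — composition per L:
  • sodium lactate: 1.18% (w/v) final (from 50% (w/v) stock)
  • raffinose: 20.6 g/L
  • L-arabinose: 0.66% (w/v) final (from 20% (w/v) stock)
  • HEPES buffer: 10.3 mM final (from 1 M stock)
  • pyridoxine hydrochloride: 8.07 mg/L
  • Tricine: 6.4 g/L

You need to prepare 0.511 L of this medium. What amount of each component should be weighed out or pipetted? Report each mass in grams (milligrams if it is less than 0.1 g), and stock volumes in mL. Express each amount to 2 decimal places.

Working volume: 0.511 L.
sodium lactate: C1V1 = C2V2 → 1.18% ÷ 50% × 511 mL = 12.06 mL
raffinose: 20.6 g/L × 0.511 L = 10.53 g
L-arabinose: dilute stock: 0.66% ÷ 20% × 511 mL = 16.86 mL
HEPES buffer: dilute stock: 10.3 mM × 511 mL ÷ 1000 mM = 5.26 mL
pyridoxine hydrochloride: 8.07 mg/L × 0.511 L = 4.12 mg
Tricine: 6.4 g/L × 0.511 L = 3.27 g

sodium lactate 12.06 mL; raffinose 10.53 g; L-arabinose 16.86 mL; HEPES buffer 5.26 mL; pyridoxine hydrochloride 4.12 mg; Tricine 3.27 g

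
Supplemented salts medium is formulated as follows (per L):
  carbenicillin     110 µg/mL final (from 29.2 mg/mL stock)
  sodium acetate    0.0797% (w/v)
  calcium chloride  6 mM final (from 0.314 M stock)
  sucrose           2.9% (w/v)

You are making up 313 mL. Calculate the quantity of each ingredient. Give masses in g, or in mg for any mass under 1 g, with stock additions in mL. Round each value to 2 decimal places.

carbenicillin 1.18 mL; sodium acetate 249.46 mg; calcium chloride 5.98 mL; sucrose 9.08 g

Target volume = 313 mL = 0.313 L.
carbenicillin: V = C2·V2/C1 = 110 µg/mL × 313 mL ÷ 29200 µg/mL = 1.18 mL
sodium acetate: 0.0797 g per 100 mL × 313 mL ÷ 100 = 0.249461 g = 249.46 mg
calcium chloride: V = C2·V2/C1 = 6 mM × 313 mL ÷ 314 mM = 5.98 mL
sucrose: 2.9% w/v = 29 g/L → 29 × 0.313 L = 9.08 g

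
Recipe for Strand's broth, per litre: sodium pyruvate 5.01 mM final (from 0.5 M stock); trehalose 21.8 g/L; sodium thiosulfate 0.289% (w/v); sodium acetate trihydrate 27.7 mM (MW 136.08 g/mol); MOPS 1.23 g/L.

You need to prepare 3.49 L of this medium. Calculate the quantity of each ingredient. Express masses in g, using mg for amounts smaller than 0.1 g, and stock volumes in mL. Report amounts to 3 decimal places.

sodium pyruvate 34.970 mL; trehalose 76.082 g; sodium thiosulfate 10.086 g; sodium acetate trihydrate 13.155 g; MOPS 4.293 g

Working volume: 3.49 L.
sodium pyruvate: C1V1 = C2V2 → 5.01 mM × 3490 mL ÷ 500 mM = 34.970 mL
trehalose: 21.8 g/L × 3.49 L = 76.082 g
sodium thiosulfate: 0.289 g per 100 mL × 3490 mL ÷ 100 = 10.086 g
sodium acetate trihydrate: 27.7 mmol/L × 136.08 g/mol × 3.49 L ÷ 1000 = 13.155 g
MOPS: 1.23 g/L × 3.49 L = 4.293 g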